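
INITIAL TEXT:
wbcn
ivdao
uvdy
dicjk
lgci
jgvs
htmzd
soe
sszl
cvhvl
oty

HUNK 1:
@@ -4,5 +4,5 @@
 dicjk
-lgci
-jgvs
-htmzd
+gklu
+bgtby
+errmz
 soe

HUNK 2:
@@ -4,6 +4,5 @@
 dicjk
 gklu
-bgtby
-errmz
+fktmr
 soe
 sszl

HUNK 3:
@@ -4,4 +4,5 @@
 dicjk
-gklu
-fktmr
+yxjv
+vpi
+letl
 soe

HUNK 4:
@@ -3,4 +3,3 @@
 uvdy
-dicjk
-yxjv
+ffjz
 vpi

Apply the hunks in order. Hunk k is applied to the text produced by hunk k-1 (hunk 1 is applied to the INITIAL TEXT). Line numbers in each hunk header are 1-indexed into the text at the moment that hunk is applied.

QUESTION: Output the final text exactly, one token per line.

Hunk 1: at line 4 remove [lgci,jgvs,htmzd] add [gklu,bgtby,errmz] -> 11 lines: wbcn ivdao uvdy dicjk gklu bgtby errmz soe sszl cvhvl oty
Hunk 2: at line 4 remove [bgtby,errmz] add [fktmr] -> 10 lines: wbcn ivdao uvdy dicjk gklu fktmr soe sszl cvhvl oty
Hunk 3: at line 4 remove [gklu,fktmr] add [yxjv,vpi,letl] -> 11 lines: wbcn ivdao uvdy dicjk yxjv vpi letl soe sszl cvhvl oty
Hunk 4: at line 3 remove [dicjk,yxjv] add [ffjz] -> 10 lines: wbcn ivdao uvdy ffjz vpi letl soe sszl cvhvl oty

Answer: wbcn
ivdao
uvdy
ffjz
vpi
letl
soe
sszl
cvhvl
oty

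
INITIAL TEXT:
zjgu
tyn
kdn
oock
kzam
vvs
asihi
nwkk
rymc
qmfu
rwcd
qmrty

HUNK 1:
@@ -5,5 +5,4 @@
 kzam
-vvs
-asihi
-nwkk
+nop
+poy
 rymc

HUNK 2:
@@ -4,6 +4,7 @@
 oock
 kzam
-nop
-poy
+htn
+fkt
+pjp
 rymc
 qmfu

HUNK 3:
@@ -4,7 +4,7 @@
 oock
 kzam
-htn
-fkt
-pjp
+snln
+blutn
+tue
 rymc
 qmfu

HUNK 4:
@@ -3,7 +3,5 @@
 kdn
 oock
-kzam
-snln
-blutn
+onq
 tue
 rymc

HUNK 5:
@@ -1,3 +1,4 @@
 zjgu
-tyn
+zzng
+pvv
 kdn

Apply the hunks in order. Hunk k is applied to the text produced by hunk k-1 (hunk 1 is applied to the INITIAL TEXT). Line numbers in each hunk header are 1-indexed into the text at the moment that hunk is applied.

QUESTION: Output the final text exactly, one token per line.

Hunk 1: at line 5 remove [vvs,asihi,nwkk] add [nop,poy] -> 11 lines: zjgu tyn kdn oock kzam nop poy rymc qmfu rwcd qmrty
Hunk 2: at line 4 remove [nop,poy] add [htn,fkt,pjp] -> 12 lines: zjgu tyn kdn oock kzam htn fkt pjp rymc qmfu rwcd qmrty
Hunk 3: at line 4 remove [htn,fkt,pjp] add [snln,blutn,tue] -> 12 lines: zjgu tyn kdn oock kzam snln blutn tue rymc qmfu rwcd qmrty
Hunk 4: at line 3 remove [kzam,snln,blutn] add [onq] -> 10 lines: zjgu tyn kdn oock onq tue rymc qmfu rwcd qmrty
Hunk 5: at line 1 remove [tyn] add [zzng,pvv] -> 11 lines: zjgu zzng pvv kdn oock onq tue rymc qmfu rwcd qmrty

Answer: zjgu
zzng
pvv
kdn
oock
onq
tue
rymc
qmfu
rwcd
qmrty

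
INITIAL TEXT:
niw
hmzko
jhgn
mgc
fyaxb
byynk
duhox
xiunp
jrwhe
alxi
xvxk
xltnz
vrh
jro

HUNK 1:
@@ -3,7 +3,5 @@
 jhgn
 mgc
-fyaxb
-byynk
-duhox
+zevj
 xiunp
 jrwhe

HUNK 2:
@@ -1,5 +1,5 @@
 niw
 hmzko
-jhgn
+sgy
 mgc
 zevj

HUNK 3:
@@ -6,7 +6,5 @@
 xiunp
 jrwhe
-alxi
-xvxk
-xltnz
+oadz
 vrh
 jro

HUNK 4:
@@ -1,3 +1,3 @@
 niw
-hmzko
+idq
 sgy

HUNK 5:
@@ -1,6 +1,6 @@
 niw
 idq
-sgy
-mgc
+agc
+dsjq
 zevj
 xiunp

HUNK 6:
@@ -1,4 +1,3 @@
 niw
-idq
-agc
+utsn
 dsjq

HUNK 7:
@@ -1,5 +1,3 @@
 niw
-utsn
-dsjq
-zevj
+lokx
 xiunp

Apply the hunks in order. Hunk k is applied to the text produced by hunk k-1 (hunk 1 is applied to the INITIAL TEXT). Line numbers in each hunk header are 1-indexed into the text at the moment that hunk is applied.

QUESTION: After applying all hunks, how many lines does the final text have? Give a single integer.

Hunk 1: at line 3 remove [fyaxb,byynk,duhox] add [zevj] -> 12 lines: niw hmzko jhgn mgc zevj xiunp jrwhe alxi xvxk xltnz vrh jro
Hunk 2: at line 1 remove [jhgn] add [sgy] -> 12 lines: niw hmzko sgy mgc zevj xiunp jrwhe alxi xvxk xltnz vrh jro
Hunk 3: at line 6 remove [alxi,xvxk,xltnz] add [oadz] -> 10 lines: niw hmzko sgy mgc zevj xiunp jrwhe oadz vrh jro
Hunk 4: at line 1 remove [hmzko] add [idq] -> 10 lines: niw idq sgy mgc zevj xiunp jrwhe oadz vrh jro
Hunk 5: at line 1 remove [sgy,mgc] add [agc,dsjq] -> 10 lines: niw idq agc dsjq zevj xiunp jrwhe oadz vrh jro
Hunk 6: at line 1 remove [idq,agc] add [utsn] -> 9 lines: niw utsn dsjq zevj xiunp jrwhe oadz vrh jro
Hunk 7: at line 1 remove [utsn,dsjq,zevj] add [lokx] -> 7 lines: niw lokx xiunp jrwhe oadz vrh jro
Final line count: 7

Answer: 7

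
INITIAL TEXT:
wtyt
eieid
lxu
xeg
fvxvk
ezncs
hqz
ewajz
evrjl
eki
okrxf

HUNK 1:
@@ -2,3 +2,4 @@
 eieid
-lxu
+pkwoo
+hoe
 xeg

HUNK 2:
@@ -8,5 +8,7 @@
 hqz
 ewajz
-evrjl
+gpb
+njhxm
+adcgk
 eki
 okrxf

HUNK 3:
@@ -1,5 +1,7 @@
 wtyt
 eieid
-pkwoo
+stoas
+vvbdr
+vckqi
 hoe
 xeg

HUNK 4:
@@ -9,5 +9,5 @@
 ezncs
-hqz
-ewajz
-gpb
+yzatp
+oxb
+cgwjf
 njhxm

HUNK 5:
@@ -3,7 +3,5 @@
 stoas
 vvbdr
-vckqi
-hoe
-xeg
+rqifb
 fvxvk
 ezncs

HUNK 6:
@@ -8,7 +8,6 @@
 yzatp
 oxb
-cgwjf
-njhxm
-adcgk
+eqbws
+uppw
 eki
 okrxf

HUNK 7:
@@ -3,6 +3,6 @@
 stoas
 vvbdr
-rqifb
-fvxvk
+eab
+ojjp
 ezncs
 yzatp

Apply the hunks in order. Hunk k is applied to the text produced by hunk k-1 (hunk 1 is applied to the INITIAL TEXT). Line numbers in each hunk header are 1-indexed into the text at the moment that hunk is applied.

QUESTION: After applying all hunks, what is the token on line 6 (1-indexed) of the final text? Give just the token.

Answer: ojjp

Derivation:
Hunk 1: at line 2 remove [lxu] add [pkwoo,hoe] -> 12 lines: wtyt eieid pkwoo hoe xeg fvxvk ezncs hqz ewajz evrjl eki okrxf
Hunk 2: at line 8 remove [evrjl] add [gpb,njhxm,adcgk] -> 14 lines: wtyt eieid pkwoo hoe xeg fvxvk ezncs hqz ewajz gpb njhxm adcgk eki okrxf
Hunk 3: at line 1 remove [pkwoo] add [stoas,vvbdr,vckqi] -> 16 lines: wtyt eieid stoas vvbdr vckqi hoe xeg fvxvk ezncs hqz ewajz gpb njhxm adcgk eki okrxf
Hunk 4: at line 9 remove [hqz,ewajz,gpb] add [yzatp,oxb,cgwjf] -> 16 lines: wtyt eieid stoas vvbdr vckqi hoe xeg fvxvk ezncs yzatp oxb cgwjf njhxm adcgk eki okrxf
Hunk 5: at line 3 remove [vckqi,hoe,xeg] add [rqifb] -> 14 lines: wtyt eieid stoas vvbdr rqifb fvxvk ezncs yzatp oxb cgwjf njhxm adcgk eki okrxf
Hunk 6: at line 8 remove [cgwjf,njhxm,adcgk] add [eqbws,uppw] -> 13 lines: wtyt eieid stoas vvbdr rqifb fvxvk ezncs yzatp oxb eqbws uppw eki okrxf
Hunk 7: at line 3 remove [rqifb,fvxvk] add [eab,ojjp] -> 13 lines: wtyt eieid stoas vvbdr eab ojjp ezncs yzatp oxb eqbws uppw eki okrxf
Final line 6: ojjp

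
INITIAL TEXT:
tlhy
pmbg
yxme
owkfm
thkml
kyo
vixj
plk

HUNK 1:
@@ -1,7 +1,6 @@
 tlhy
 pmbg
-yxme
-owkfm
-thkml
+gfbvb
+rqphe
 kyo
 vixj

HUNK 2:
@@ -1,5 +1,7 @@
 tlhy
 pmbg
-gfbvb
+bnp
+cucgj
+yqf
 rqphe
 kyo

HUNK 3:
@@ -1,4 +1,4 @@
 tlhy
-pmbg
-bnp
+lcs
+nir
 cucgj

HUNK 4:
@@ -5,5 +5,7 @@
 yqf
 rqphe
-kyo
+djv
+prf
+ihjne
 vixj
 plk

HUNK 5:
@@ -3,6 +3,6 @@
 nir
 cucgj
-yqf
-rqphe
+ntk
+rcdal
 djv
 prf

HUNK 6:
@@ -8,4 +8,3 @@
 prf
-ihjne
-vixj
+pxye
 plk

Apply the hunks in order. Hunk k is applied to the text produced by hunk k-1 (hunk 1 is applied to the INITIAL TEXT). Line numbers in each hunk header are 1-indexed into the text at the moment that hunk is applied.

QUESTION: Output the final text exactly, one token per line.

Answer: tlhy
lcs
nir
cucgj
ntk
rcdal
djv
prf
pxye
plk

Derivation:
Hunk 1: at line 1 remove [yxme,owkfm,thkml] add [gfbvb,rqphe] -> 7 lines: tlhy pmbg gfbvb rqphe kyo vixj plk
Hunk 2: at line 1 remove [gfbvb] add [bnp,cucgj,yqf] -> 9 lines: tlhy pmbg bnp cucgj yqf rqphe kyo vixj plk
Hunk 3: at line 1 remove [pmbg,bnp] add [lcs,nir] -> 9 lines: tlhy lcs nir cucgj yqf rqphe kyo vixj plk
Hunk 4: at line 5 remove [kyo] add [djv,prf,ihjne] -> 11 lines: tlhy lcs nir cucgj yqf rqphe djv prf ihjne vixj plk
Hunk 5: at line 3 remove [yqf,rqphe] add [ntk,rcdal] -> 11 lines: tlhy lcs nir cucgj ntk rcdal djv prf ihjne vixj plk
Hunk 6: at line 8 remove [ihjne,vixj] add [pxye] -> 10 lines: tlhy lcs nir cucgj ntk rcdal djv prf pxye plk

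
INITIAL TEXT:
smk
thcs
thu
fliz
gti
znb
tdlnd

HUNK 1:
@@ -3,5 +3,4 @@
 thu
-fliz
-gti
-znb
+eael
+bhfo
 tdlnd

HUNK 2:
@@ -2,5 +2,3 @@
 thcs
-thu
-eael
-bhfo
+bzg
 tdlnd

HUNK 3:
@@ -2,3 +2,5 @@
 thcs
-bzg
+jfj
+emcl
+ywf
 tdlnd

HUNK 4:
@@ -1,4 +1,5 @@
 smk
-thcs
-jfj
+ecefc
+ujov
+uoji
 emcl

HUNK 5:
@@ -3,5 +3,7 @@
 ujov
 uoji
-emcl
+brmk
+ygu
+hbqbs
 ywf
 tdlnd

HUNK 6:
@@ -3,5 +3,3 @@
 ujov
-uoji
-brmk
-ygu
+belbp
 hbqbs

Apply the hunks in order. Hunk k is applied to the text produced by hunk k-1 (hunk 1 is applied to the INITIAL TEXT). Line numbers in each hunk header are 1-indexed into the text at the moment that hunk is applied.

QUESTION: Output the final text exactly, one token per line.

Hunk 1: at line 3 remove [fliz,gti,znb] add [eael,bhfo] -> 6 lines: smk thcs thu eael bhfo tdlnd
Hunk 2: at line 2 remove [thu,eael,bhfo] add [bzg] -> 4 lines: smk thcs bzg tdlnd
Hunk 3: at line 2 remove [bzg] add [jfj,emcl,ywf] -> 6 lines: smk thcs jfj emcl ywf tdlnd
Hunk 4: at line 1 remove [thcs,jfj] add [ecefc,ujov,uoji] -> 7 lines: smk ecefc ujov uoji emcl ywf tdlnd
Hunk 5: at line 3 remove [emcl] add [brmk,ygu,hbqbs] -> 9 lines: smk ecefc ujov uoji brmk ygu hbqbs ywf tdlnd
Hunk 6: at line 3 remove [uoji,brmk,ygu] add [belbp] -> 7 lines: smk ecefc ujov belbp hbqbs ywf tdlnd

Answer: smk
ecefc
ujov
belbp
hbqbs
ywf
tdlnd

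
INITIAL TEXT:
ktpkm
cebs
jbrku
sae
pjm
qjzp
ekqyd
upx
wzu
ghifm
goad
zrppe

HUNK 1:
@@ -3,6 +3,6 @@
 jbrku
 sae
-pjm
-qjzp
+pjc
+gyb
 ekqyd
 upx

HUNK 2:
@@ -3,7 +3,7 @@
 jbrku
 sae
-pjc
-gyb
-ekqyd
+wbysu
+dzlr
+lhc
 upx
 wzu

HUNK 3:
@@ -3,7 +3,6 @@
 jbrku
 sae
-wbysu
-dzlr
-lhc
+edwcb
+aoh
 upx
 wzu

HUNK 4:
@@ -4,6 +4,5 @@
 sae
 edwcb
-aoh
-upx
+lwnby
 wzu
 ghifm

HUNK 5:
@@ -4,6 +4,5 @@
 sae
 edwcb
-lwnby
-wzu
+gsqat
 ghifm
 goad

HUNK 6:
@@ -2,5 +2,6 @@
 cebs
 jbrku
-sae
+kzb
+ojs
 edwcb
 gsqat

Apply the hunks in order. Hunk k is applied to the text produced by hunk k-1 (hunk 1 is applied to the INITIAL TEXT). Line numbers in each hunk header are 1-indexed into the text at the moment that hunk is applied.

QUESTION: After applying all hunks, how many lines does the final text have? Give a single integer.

Answer: 10

Derivation:
Hunk 1: at line 3 remove [pjm,qjzp] add [pjc,gyb] -> 12 lines: ktpkm cebs jbrku sae pjc gyb ekqyd upx wzu ghifm goad zrppe
Hunk 2: at line 3 remove [pjc,gyb,ekqyd] add [wbysu,dzlr,lhc] -> 12 lines: ktpkm cebs jbrku sae wbysu dzlr lhc upx wzu ghifm goad zrppe
Hunk 3: at line 3 remove [wbysu,dzlr,lhc] add [edwcb,aoh] -> 11 lines: ktpkm cebs jbrku sae edwcb aoh upx wzu ghifm goad zrppe
Hunk 4: at line 4 remove [aoh,upx] add [lwnby] -> 10 lines: ktpkm cebs jbrku sae edwcb lwnby wzu ghifm goad zrppe
Hunk 5: at line 4 remove [lwnby,wzu] add [gsqat] -> 9 lines: ktpkm cebs jbrku sae edwcb gsqat ghifm goad zrppe
Hunk 6: at line 2 remove [sae] add [kzb,ojs] -> 10 lines: ktpkm cebs jbrku kzb ojs edwcb gsqat ghifm goad zrppe
Final line count: 10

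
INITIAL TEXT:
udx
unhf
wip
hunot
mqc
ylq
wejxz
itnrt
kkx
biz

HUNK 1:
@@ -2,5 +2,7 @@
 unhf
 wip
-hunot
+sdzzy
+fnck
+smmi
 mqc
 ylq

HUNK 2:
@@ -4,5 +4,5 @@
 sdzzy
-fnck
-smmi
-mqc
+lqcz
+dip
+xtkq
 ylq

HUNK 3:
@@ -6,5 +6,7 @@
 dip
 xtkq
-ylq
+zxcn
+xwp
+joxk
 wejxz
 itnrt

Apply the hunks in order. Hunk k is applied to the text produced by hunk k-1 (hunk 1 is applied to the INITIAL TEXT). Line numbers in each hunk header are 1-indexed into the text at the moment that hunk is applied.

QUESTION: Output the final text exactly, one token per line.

Answer: udx
unhf
wip
sdzzy
lqcz
dip
xtkq
zxcn
xwp
joxk
wejxz
itnrt
kkx
biz

Derivation:
Hunk 1: at line 2 remove [hunot] add [sdzzy,fnck,smmi] -> 12 lines: udx unhf wip sdzzy fnck smmi mqc ylq wejxz itnrt kkx biz
Hunk 2: at line 4 remove [fnck,smmi,mqc] add [lqcz,dip,xtkq] -> 12 lines: udx unhf wip sdzzy lqcz dip xtkq ylq wejxz itnrt kkx biz
Hunk 3: at line 6 remove [ylq] add [zxcn,xwp,joxk] -> 14 lines: udx unhf wip sdzzy lqcz dip xtkq zxcn xwp joxk wejxz itnrt kkx biz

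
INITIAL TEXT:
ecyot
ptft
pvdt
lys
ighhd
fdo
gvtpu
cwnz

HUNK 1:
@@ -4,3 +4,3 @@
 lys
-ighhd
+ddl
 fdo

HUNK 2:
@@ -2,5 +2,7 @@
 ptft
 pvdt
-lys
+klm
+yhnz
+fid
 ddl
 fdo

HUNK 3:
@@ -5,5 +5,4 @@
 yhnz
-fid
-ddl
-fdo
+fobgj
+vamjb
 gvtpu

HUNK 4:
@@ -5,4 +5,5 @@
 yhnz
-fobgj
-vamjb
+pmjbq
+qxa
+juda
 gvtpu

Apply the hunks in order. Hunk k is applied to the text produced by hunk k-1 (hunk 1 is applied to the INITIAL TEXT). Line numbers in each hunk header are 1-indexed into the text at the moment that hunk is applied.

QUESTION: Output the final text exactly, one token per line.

Hunk 1: at line 4 remove [ighhd] add [ddl] -> 8 lines: ecyot ptft pvdt lys ddl fdo gvtpu cwnz
Hunk 2: at line 2 remove [lys] add [klm,yhnz,fid] -> 10 lines: ecyot ptft pvdt klm yhnz fid ddl fdo gvtpu cwnz
Hunk 3: at line 5 remove [fid,ddl,fdo] add [fobgj,vamjb] -> 9 lines: ecyot ptft pvdt klm yhnz fobgj vamjb gvtpu cwnz
Hunk 4: at line 5 remove [fobgj,vamjb] add [pmjbq,qxa,juda] -> 10 lines: ecyot ptft pvdt klm yhnz pmjbq qxa juda gvtpu cwnz

Answer: ecyot
ptft
pvdt
klm
yhnz
pmjbq
qxa
juda
gvtpu
cwnz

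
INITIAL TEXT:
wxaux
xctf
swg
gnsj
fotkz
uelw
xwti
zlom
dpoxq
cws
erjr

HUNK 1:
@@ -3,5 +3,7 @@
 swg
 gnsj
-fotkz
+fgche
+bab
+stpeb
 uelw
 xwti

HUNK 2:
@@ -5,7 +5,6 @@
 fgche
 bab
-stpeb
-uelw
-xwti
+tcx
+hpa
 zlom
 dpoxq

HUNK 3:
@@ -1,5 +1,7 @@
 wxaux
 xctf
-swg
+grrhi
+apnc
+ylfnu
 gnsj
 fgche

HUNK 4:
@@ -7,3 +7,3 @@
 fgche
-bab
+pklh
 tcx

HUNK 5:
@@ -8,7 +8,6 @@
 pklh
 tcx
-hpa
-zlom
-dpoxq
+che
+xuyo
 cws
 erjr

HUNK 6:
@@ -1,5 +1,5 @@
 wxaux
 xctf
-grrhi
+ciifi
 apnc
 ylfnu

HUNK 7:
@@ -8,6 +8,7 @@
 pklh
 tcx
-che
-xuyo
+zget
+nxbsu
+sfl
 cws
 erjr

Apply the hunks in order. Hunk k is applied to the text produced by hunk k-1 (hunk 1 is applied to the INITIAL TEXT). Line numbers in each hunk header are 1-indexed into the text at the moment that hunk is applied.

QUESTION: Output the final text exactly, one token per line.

Answer: wxaux
xctf
ciifi
apnc
ylfnu
gnsj
fgche
pklh
tcx
zget
nxbsu
sfl
cws
erjr

Derivation:
Hunk 1: at line 3 remove [fotkz] add [fgche,bab,stpeb] -> 13 lines: wxaux xctf swg gnsj fgche bab stpeb uelw xwti zlom dpoxq cws erjr
Hunk 2: at line 5 remove [stpeb,uelw,xwti] add [tcx,hpa] -> 12 lines: wxaux xctf swg gnsj fgche bab tcx hpa zlom dpoxq cws erjr
Hunk 3: at line 1 remove [swg] add [grrhi,apnc,ylfnu] -> 14 lines: wxaux xctf grrhi apnc ylfnu gnsj fgche bab tcx hpa zlom dpoxq cws erjr
Hunk 4: at line 7 remove [bab] add [pklh] -> 14 lines: wxaux xctf grrhi apnc ylfnu gnsj fgche pklh tcx hpa zlom dpoxq cws erjr
Hunk 5: at line 8 remove [hpa,zlom,dpoxq] add [che,xuyo] -> 13 lines: wxaux xctf grrhi apnc ylfnu gnsj fgche pklh tcx che xuyo cws erjr
Hunk 6: at line 1 remove [grrhi] add [ciifi] -> 13 lines: wxaux xctf ciifi apnc ylfnu gnsj fgche pklh tcx che xuyo cws erjr
Hunk 7: at line 8 remove [che,xuyo] add [zget,nxbsu,sfl] -> 14 lines: wxaux xctf ciifi apnc ylfnu gnsj fgche pklh tcx zget nxbsu sfl cws erjr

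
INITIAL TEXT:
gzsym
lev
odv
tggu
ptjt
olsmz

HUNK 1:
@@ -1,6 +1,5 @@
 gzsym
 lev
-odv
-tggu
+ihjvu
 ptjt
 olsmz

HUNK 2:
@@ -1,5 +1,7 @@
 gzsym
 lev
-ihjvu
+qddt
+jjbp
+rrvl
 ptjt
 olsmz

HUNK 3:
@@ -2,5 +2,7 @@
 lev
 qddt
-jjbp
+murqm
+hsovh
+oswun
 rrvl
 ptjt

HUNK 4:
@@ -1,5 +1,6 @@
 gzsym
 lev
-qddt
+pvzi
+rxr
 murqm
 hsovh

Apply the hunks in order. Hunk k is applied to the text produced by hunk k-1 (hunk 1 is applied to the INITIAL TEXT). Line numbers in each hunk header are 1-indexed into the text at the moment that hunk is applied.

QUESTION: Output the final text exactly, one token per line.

Hunk 1: at line 1 remove [odv,tggu] add [ihjvu] -> 5 lines: gzsym lev ihjvu ptjt olsmz
Hunk 2: at line 1 remove [ihjvu] add [qddt,jjbp,rrvl] -> 7 lines: gzsym lev qddt jjbp rrvl ptjt olsmz
Hunk 3: at line 2 remove [jjbp] add [murqm,hsovh,oswun] -> 9 lines: gzsym lev qddt murqm hsovh oswun rrvl ptjt olsmz
Hunk 4: at line 1 remove [qddt] add [pvzi,rxr] -> 10 lines: gzsym lev pvzi rxr murqm hsovh oswun rrvl ptjt olsmz

Answer: gzsym
lev
pvzi
rxr
murqm
hsovh
oswun
rrvl
ptjt
olsmz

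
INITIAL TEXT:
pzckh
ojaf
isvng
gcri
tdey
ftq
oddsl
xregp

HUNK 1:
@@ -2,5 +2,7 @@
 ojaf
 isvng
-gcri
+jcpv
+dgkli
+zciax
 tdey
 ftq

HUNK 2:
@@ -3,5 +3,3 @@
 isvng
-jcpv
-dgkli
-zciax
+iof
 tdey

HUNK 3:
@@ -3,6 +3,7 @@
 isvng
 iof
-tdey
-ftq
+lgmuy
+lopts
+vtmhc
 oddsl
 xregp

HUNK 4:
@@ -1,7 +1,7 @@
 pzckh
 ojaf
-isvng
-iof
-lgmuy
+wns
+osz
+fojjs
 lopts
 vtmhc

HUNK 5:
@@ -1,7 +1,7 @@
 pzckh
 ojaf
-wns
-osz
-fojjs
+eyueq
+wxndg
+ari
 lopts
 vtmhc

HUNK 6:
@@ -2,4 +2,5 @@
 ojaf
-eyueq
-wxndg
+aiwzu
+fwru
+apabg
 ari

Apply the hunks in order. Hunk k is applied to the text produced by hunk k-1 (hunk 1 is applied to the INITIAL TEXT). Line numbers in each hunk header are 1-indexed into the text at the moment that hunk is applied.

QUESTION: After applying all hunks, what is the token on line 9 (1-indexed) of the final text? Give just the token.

Answer: oddsl

Derivation:
Hunk 1: at line 2 remove [gcri] add [jcpv,dgkli,zciax] -> 10 lines: pzckh ojaf isvng jcpv dgkli zciax tdey ftq oddsl xregp
Hunk 2: at line 3 remove [jcpv,dgkli,zciax] add [iof] -> 8 lines: pzckh ojaf isvng iof tdey ftq oddsl xregp
Hunk 3: at line 3 remove [tdey,ftq] add [lgmuy,lopts,vtmhc] -> 9 lines: pzckh ojaf isvng iof lgmuy lopts vtmhc oddsl xregp
Hunk 4: at line 1 remove [isvng,iof,lgmuy] add [wns,osz,fojjs] -> 9 lines: pzckh ojaf wns osz fojjs lopts vtmhc oddsl xregp
Hunk 5: at line 1 remove [wns,osz,fojjs] add [eyueq,wxndg,ari] -> 9 lines: pzckh ojaf eyueq wxndg ari lopts vtmhc oddsl xregp
Hunk 6: at line 2 remove [eyueq,wxndg] add [aiwzu,fwru,apabg] -> 10 lines: pzckh ojaf aiwzu fwru apabg ari lopts vtmhc oddsl xregp
Final line 9: oddsl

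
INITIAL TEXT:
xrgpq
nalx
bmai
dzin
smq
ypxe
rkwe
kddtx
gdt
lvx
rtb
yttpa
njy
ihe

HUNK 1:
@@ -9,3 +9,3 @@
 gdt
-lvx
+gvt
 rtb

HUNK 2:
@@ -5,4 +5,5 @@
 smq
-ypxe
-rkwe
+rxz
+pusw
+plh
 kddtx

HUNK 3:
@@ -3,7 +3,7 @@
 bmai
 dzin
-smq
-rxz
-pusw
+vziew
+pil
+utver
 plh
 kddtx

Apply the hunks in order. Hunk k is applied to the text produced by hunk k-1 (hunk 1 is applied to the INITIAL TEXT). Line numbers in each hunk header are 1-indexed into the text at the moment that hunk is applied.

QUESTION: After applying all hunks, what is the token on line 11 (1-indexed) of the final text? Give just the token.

Hunk 1: at line 9 remove [lvx] add [gvt] -> 14 lines: xrgpq nalx bmai dzin smq ypxe rkwe kddtx gdt gvt rtb yttpa njy ihe
Hunk 2: at line 5 remove [ypxe,rkwe] add [rxz,pusw,plh] -> 15 lines: xrgpq nalx bmai dzin smq rxz pusw plh kddtx gdt gvt rtb yttpa njy ihe
Hunk 3: at line 3 remove [smq,rxz,pusw] add [vziew,pil,utver] -> 15 lines: xrgpq nalx bmai dzin vziew pil utver plh kddtx gdt gvt rtb yttpa njy ihe
Final line 11: gvt

Answer: gvt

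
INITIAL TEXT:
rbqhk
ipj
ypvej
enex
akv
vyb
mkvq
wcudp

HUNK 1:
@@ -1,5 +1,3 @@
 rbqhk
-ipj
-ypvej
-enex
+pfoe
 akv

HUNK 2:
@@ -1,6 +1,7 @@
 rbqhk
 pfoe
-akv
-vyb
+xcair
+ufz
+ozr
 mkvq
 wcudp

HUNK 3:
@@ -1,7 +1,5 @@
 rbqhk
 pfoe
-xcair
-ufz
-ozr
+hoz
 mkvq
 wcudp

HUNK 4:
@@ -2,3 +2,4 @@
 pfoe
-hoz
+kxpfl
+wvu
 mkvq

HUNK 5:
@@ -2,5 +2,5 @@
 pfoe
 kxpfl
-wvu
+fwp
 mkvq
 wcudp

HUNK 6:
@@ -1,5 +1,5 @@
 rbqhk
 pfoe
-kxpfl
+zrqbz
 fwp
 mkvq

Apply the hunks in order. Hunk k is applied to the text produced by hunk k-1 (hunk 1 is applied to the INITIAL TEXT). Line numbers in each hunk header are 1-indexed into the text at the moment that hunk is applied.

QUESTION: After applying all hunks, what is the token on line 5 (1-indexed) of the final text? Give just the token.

Hunk 1: at line 1 remove [ipj,ypvej,enex] add [pfoe] -> 6 lines: rbqhk pfoe akv vyb mkvq wcudp
Hunk 2: at line 1 remove [akv,vyb] add [xcair,ufz,ozr] -> 7 lines: rbqhk pfoe xcair ufz ozr mkvq wcudp
Hunk 3: at line 1 remove [xcair,ufz,ozr] add [hoz] -> 5 lines: rbqhk pfoe hoz mkvq wcudp
Hunk 4: at line 2 remove [hoz] add [kxpfl,wvu] -> 6 lines: rbqhk pfoe kxpfl wvu mkvq wcudp
Hunk 5: at line 2 remove [wvu] add [fwp] -> 6 lines: rbqhk pfoe kxpfl fwp mkvq wcudp
Hunk 6: at line 1 remove [kxpfl] add [zrqbz] -> 6 lines: rbqhk pfoe zrqbz fwp mkvq wcudp
Final line 5: mkvq

Answer: mkvq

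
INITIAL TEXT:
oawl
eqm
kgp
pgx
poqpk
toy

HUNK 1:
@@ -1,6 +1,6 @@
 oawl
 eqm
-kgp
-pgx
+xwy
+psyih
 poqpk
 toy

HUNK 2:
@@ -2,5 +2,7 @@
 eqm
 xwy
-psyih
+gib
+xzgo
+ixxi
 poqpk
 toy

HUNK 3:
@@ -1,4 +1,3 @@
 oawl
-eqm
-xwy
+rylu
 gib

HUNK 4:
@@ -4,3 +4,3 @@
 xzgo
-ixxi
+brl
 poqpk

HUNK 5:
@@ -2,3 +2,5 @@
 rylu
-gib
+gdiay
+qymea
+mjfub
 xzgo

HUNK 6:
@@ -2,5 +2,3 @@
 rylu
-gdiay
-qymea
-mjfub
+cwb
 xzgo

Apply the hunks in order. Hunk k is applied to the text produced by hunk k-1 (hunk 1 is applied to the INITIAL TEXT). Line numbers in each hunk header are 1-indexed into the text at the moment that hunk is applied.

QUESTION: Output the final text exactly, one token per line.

Answer: oawl
rylu
cwb
xzgo
brl
poqpk
toy

Derivation:
Hunk 1: at line 1 remove [kgp,pgx] add [xwy,psyih] -> 6 lines: oawl eqm xwy psyih poqpk toy
Hunk 2: at line 2 remove [psyih] add [gib,xzgo,ixxi] -> 8 lines: oawl eqm xwy gib xzgo ixxi poqpk toy
Hunk 3: at line 1 remove [eqm,xwy] add [rylu] -> 7 lines: oawl rylu gib xzgo ixxi poqpk toy
Hunk 4: at line 4 remove [ixxi] add [brl] -> 7 lines: oawl rylu gib xzgo brl poqpk toy
Hunk 5: at line 2 remove [gib] add [gdiay,qymea,mjfub] -> 9 lines: oawl rylu gdiay qymea mjfub xzgo brl poqpk toy
Hunk 6: at line 2 remove [gdiay,qymea,mjfub] add [cwb] -> 7 lines: oawl rylu cwb xzgo brl poqpk toy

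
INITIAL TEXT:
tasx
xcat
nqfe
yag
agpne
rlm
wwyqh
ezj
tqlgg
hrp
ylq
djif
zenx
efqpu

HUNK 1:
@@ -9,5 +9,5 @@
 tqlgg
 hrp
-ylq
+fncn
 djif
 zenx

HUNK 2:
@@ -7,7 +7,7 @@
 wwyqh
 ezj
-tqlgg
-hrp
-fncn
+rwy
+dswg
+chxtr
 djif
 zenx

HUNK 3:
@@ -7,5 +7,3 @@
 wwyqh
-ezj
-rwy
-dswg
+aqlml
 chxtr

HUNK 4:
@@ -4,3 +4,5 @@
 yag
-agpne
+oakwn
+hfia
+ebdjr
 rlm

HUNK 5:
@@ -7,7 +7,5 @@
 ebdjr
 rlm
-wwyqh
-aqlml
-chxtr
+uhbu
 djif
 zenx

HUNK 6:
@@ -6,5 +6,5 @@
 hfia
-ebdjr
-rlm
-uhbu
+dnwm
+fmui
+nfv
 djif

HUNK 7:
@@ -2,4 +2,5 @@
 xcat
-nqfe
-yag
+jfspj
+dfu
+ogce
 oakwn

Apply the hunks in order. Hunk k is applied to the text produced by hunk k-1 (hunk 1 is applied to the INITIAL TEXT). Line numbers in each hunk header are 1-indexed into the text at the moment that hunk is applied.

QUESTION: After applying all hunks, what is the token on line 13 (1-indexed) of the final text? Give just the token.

Answer: efqpu

Derivation:
Hunk 1: at line 9 remove [ylq] add [fncn] -> 14 lines: tasx xcat nqfe yag agpne rlm wwyqh ezj tqlgg hrp fncn djif zenx efqpu
Hunk 2: at line 7 remove [tqlgg,hrp,fncn] add [rwy,dswg,chxtr] -> 14 lines: tasx xcat nqfe yag agpne rlm wwyqh ezj rwy dswg chxtr djif zenx efqpu
Hunk 3: at line 7 remove [ezj,rwy,dswg] add [aqlml] -> 12 lines: tasx xcat nqfe yag agpne rlm wwyqh aqlml chxtr djif zenx efqpu
Hunk 4: at line 4 remove [agpne] add [oakwn,hfia,ebdjr] -> 14 lines: tasx xcat nqfe yag oakwn hfia ebdjr rlm wwyqh aqlml chxtr djif zenx efqpu
Hunk 5: at line 7 remove [wwyqh,aqlml,chxtr] add [uhbu] -> 12 lines: tasx xcat nqfe yag oakwn hfia ebdjr rlm uhbu djif zenx efqpu
Hunk 6: at line 6 remove [ebdjr,rlm,uhbu] add [dnwm,fmui,nfv] -> 12 lines: tasx xcat nqfe yag oakwn hfia dnwm fmui nfv djif zenx efqpu
Hunk 7: at line 2 remove [nqfe,yag] add [jfspj,dfu,ogce] -> 13 lines: tasx xcat jfspj dfu ogce oakwn hfia dnwm fmui nfv djif zenx efqpu
Final line 13: efqpu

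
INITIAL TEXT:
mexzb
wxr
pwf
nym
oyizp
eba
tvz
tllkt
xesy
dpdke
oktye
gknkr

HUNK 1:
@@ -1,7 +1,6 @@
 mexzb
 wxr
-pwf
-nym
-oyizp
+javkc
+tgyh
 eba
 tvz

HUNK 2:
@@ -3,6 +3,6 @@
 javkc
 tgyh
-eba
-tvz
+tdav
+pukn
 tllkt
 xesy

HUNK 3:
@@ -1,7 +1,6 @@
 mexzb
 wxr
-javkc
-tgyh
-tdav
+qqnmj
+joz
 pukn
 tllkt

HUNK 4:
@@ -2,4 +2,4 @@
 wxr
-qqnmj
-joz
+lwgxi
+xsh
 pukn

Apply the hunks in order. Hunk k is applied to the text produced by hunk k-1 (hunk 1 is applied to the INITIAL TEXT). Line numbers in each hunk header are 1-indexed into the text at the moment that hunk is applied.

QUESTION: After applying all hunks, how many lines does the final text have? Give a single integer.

Answer: 10

Derivation:
Hunk 1: at line 1 remove [pwf,nym,oyizp] add [javkc,tgyh] -> 11 lines: mexzb wxr javkc tgyh eba tvz tllkt xesy dpdke oktye gknkr
Hunk 2: at line 3 remove [eba,tvz] add [tdav,pukn] -> 11 lines: mexzb wxr javkc tgyh tdav pukn tllkt xesy dpdke oktye gknkr
Hunk 3: at line 1 remove [javkc,tgyh,tdav] add [qqnmj,joz] -> 10 lines: mexzb wxr qqnmj joz pukn tllkt xesy dpdke oktye gknkr
Hunk 4: at line 2 remove [qqnmj,joz] add [lwgxi,xsh] -> 10 lines: mexzb wxr lwgxi xsh pukn tllkt xesy dpdke oktye gknkr
Final line count: 10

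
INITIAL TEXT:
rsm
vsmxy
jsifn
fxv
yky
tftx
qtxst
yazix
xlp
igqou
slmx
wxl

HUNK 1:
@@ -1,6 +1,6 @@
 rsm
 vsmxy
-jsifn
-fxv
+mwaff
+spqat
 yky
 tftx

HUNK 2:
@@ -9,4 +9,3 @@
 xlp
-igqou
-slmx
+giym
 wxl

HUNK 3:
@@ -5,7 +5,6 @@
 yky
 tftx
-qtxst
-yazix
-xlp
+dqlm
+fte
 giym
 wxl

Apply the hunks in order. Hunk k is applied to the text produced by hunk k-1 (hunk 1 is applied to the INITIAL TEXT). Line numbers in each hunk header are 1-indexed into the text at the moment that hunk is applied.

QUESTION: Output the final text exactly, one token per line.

Hunk 1: at line 1 remove [jsifn,fxv] add [mwaff,spqat] -> 12 lines: rsm vsmxy mwaff spqat yky tftx qtxst yazix xlp igqou slmx wxl
Hunk 2: at line 9 remove [igqou,slmx] add [giym] -> 11 lines: rsm vsmxy mwaff spqat yky tftx qtxst yazix xlp giym wxl
Hunk 3: at line 5 remove [qtxst,yazix,xlp] add [dqlm,fte] -> 10 lines: rsm vsmxy mwaff spqat yky tftx dqlm fte giym wxl

Answer: rsm
vsmxy
mwaff
spqat
yky
tftx
dqlm
fte
giym
wxl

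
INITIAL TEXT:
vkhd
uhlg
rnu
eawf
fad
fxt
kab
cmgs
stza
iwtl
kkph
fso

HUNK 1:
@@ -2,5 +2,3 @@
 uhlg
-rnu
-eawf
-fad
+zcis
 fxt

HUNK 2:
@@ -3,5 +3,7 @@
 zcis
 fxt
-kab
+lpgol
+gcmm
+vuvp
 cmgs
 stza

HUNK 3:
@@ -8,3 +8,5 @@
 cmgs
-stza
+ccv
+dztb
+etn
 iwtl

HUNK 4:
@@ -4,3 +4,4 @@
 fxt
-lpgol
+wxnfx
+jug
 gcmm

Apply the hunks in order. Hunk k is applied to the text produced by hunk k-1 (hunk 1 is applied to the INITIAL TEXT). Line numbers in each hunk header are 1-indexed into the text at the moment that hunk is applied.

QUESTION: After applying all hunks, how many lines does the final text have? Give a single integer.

Answer: 15

Derivation:
Hunk 1: at line 2 remove [rnu,eawf,fad] add [zcis] -> 10 lines: vkhd uhlg zcis fxt kab cmgs stza iwtl kkph fso
Hunk 2: at line 3 remove [kab] add [lpgol,gcmm,vuvp] -> 12 lines: vkhd uhlg zcis fxt lpgol gcmm vuvp cmgs stza iwtl kkph fso
Hunk 3: at line 8 remove [stza] add [ccv,dztb,etn] -> 14 lines: vkhd uhlg zcis fxt lpgol gcmm vuvp cmgs ccv dztb etn iwtl kkph fso
Hunk 4: at line 4 remove [lpgol] add [wxnfx,jug] -> 15 lines: vkhd uhlg zcis fxt wxnfx jug gcmm vuvp cmgs ccv dztb etn iwtl kkph fso
Final line count: 15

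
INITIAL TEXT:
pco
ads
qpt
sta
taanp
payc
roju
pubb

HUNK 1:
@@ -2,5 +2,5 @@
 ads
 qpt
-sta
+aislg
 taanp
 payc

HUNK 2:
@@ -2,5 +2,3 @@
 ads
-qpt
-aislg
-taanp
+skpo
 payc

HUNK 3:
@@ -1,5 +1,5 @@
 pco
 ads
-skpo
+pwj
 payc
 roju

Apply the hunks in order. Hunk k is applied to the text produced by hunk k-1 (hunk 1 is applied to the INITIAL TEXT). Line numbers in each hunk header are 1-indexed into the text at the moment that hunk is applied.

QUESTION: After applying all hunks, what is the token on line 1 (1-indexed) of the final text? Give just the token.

Hunk 1: at line 2 remove [sta] add [aislg] -> 8 lines: pco ads qpt aislg taanp payc roju pubb
Hunk 2: at line 2 remove [qpt,aislg,taanp] add [skpo] -> 6 lines: pco ads skpo payc roju pubb
Hunk 3: at line 1 remove [skpo] add [pwj] -> 6 lines: pco ads pwj payc roju pubb
Final line 1: pco

Answer: pco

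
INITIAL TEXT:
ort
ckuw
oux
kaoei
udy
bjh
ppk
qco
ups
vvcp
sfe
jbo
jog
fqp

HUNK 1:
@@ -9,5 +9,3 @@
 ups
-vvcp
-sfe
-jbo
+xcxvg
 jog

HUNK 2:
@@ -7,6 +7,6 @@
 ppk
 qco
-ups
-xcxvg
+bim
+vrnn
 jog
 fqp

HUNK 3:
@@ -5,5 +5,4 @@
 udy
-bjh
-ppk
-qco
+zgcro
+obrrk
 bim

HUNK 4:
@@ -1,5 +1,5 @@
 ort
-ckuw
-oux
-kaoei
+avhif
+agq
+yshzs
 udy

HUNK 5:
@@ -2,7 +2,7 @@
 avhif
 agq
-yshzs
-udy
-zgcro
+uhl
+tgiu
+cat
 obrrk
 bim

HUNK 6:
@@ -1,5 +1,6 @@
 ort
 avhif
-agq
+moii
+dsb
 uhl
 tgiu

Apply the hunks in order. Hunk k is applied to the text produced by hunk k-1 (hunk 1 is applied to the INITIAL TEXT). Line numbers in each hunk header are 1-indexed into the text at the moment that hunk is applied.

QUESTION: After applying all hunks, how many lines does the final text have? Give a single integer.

Answer: 12

Derivation:
Hunk 1: at line 9 remove [vvcp,sfe,jbo] add [xcxvg] -> 12 lines: ort ckuw oux kaoei udy bjh ppk qco ups xcxvg jog fqp
Hunk 2: at line 7 remove [ups,xcxvg] add [bim,vrnn] -> 12 lines: ort ckuw oux kaoei udy bjh ppk qco bim vrnn jog fqp
Hunk 3: at line 5 remove [bjh,ppk,qco] add [zgcro,obrrk] -> 11 lines: ort ckuw oux kaoei udy zgcro obrrk bim vrnn jog fqp
Hunk 4: at line 1 remove [ckuw,oux,kaoei] add [avhif,agq,yshzs] -> 11 lines: ort avhif agq yshzs udy zgcro obrrk bim vrnn jog fqp
Hunk 5: at line 2 remove [yshzs,udy,zgcro] add [uhl,tgiu,cat] -> 11 lines: ort avhif agq uhl tgiu cat obrrk bim vrnn jog fqp
Hunk 6: at line 1 remove [agq] add [moii,dsb] -> 12 lines: ort avhif moii dsb uhl tgiu cat obrrk bim vrnn jog fqp
Final line count: 12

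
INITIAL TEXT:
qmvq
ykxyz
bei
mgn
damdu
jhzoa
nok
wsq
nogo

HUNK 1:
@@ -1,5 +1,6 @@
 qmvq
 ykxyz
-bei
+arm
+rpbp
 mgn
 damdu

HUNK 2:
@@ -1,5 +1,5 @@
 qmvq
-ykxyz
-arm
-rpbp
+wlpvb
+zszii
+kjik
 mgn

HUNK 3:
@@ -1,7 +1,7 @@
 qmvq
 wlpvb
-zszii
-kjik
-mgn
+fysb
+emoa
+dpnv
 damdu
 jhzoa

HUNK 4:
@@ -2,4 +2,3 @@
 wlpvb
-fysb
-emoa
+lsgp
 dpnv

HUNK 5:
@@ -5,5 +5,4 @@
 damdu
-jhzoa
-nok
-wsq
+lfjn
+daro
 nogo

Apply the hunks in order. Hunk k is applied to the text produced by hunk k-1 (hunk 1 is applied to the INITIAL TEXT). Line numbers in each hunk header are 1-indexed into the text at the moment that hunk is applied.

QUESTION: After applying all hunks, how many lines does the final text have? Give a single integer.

Answer: 8

Derivation:
Hunk 1: at line 1 remove [bei] add [arm,rpbp] -> 10 lines: qmvq ykxyz arm rpbp mgn damdu jhzoa nok wsq nogo
Hunk 2: at line 1 remove [ykxyz,arm,rpbp] add [wlpvb,zszii,kjik] -> 10 lines: qmvq wlpvb zszii kjik mgn damdu jhzoa nok wsq nogo
Hunk 3: at line 1 remove [zszii,kjik,mgn] add [fysb,emoa,dpnv] -> 10 lines: qmvq wlpvb fysb emoa dpnv damdu jhzoa nok wsq nogo
Hunk 4: at line 2 remove [fysb,emoa] add [lsgp] -> 9 lines: qmvq wlpvb lsgp dpnv damdu jhzoa nok wsq nogo
Hunk 5: at line 5 remove [jhzoa,nok,wsq] add [lfjn,daro] -> 8 lines: qmvq wlpvb lsgp dpnv damdu lfjn daro nogo
Final line count: 8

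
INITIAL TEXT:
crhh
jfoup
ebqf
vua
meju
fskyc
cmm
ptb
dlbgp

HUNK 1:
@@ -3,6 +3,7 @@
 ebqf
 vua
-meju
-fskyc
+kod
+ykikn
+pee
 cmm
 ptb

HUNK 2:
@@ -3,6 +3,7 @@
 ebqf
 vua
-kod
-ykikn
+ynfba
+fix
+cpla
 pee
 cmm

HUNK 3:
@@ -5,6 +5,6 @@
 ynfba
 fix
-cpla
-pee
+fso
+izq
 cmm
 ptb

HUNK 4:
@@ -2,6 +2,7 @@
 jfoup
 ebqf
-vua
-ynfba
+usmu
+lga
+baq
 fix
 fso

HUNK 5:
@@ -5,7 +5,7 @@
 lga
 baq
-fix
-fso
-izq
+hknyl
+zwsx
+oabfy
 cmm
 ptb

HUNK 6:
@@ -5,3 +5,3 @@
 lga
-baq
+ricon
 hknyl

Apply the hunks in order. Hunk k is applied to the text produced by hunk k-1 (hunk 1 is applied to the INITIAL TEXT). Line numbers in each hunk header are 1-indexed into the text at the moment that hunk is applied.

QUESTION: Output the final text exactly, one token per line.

Answer: crhh
jfoup
ebqf
usmu
lga
ricon
hknyl
zwsx
oabfy
cmm
ptb
dlbgp

Derivation:
Hunk 1: at line 3 remove [meju,fskyc] add [kod,ykikn,pee] -> 10 lines: crhh jfoup ebqf vua kod ykikn pee cmm ptb dlbgp
Hunk 2: at line 3 remove [kod,ykikn] add [ynfba,fix,cpla] -> 11 lines: crhh jfoup ebqf vua ynfba fix cpla pee cmm ptb dlbgp
Hunk 3: at line 5 remove [cpla,pee] add [fso,izq] -> 11 lines: crhh jfoup ebqf vua ynfba fix fso izq cmm ptb dlbgp
Hunk 4: at line 2 remove [vua,ynfba] add [usmu,lga,baq] -> 12 lines: crhh jfoup ebqf usmu lga baq fix fso izq cmm ptb dlbgp
Hunk 5: at line 5 remove [fix,fso,izq] add [hknyl,zwsx,oabfy] -> 12 lines: crhh jfoup ebqf usmu lga baq hknyl zwsx oabfy cmm ptb dlbgp
Hunk 6: at line 5 remove [baq] add [ricon] -> 12 lines: crhh jfoup ebqf usmu lga ricon hknyl zwsx oabfy cmm ptb dlbgp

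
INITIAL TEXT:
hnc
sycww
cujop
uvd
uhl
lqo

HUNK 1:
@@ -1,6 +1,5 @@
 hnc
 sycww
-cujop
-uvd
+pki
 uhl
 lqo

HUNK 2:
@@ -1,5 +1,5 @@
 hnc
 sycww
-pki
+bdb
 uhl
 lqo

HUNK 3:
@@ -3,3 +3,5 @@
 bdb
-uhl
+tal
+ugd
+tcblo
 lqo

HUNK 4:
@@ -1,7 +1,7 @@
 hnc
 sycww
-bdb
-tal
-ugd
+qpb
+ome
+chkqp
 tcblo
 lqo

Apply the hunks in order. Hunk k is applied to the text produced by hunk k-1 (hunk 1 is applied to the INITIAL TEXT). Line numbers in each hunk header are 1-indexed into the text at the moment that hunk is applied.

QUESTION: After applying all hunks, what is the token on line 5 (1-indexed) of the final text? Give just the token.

Answer: chkqp

Derivation:
Hunk 1: at line 1 remove [cujop,uvd] add [pki] -> 5 lines: hnc sycww pki uhl lqo
Hunk 2: at line 1 remove [pki] add [bdb] -> 5 lines: hnc sycww bdb uhl lqo
Hunk 3: at line 3 remove [uhl] add [tal,ugd,tcblo] -> 7 lines: hnc sycww bdb tal ugd tcblo lqo
Hunk 4: at line 1 remove [bdb,tal,ugd] add [qpb,ome,chkqp] -> 7 lines: hnc sycww qpb ome chkqp tcblo lqo
Final line 5: chkqp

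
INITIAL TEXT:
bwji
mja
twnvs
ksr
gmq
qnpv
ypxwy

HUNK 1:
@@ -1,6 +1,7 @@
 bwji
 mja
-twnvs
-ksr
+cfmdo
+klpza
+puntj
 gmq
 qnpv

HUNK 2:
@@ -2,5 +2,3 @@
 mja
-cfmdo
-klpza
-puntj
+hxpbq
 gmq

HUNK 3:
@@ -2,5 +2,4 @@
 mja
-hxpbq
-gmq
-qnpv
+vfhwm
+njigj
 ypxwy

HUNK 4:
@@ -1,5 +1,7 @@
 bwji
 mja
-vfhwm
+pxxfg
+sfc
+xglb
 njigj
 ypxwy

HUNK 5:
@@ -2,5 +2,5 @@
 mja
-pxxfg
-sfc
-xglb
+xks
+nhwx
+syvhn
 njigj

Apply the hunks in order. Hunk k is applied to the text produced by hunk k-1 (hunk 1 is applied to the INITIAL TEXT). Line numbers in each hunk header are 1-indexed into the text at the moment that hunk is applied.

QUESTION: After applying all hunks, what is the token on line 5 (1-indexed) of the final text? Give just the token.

Answer: syvhn

Derivation:
Hunk 1: at line 1 remove [twnvs,ksr] add [cfmdo,klpza,puntj] -> 8 lines: bwji mja cfmdo klpza puntj gmq qnpv ypxwy
Hunk 2: at line 2 remove [cfmdo,klpza,puntj] add [hxpbq] -> 6 lines: bwji mja hxpbq gmq qnpv ypxwy
Hunk 3: at line 2 remove [hxpbq,gmq,qnpv] add [vfhwm,njigj] -> 5 lines: bwji mja vfhwm njigj ypxwy
Hunk 4: at line 1 remove [vfhwm] add [pxxfg,sfc,xglb] -> 7 lines: bwji mja pxxfg sfc xglb njigj ypxwy
Hunk 5: at line 2 remove [pxxfg,sfc,xglb] add [xks,nhwx,syvhn] -> 7 lines: bwji mja xks nhwx syvhn njigj ypxwy
Final line 5: syvhn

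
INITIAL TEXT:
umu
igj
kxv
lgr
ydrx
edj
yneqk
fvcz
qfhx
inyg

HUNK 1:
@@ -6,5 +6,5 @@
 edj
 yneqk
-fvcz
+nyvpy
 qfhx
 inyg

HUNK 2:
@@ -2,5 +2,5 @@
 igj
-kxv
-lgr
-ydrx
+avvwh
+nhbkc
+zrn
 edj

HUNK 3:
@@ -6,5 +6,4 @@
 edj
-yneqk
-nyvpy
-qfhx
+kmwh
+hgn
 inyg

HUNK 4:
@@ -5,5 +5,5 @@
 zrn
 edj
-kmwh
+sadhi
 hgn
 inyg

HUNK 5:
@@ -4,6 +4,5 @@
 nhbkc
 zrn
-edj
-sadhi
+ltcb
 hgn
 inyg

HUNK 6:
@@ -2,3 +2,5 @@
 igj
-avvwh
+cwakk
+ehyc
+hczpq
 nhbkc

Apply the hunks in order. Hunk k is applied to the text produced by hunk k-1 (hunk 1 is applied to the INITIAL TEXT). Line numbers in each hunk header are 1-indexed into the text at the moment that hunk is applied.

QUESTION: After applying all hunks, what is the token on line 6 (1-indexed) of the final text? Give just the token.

Answer: nhbkc

Derivation:
Hunk 1: at line 6 remove [fvcz] add [nyvpy] -> 10 lines: umu igj kxv lgr ydrx edj yneqk nyvpy qfhx inyg
Hunk 2: at line 2 remove [kxv,lgr,ydrx] add [avvwh,nhbkc,zrn] -> 10 lines: umu igj avvwh nhbkc zrn edj yneqk nyvpy qfhx inyg
Hunk 3: at line 6 remove [yneqk,nyvpy,qfhx] add [kmwh,hgn] -> 9 lines: umu igj avvwh nhbkc zrn edj kmwh hgn inyg
Hunk 4: at line 5 remove [kmwh] add [sadhi] -> 9 lines: umu igj avvwh nhbkc zrn edj sadhi hgn inyg
Hunk 5: at line 4 remove [edj,sadhi] add [ltcb] -> 8 lines: umu igj avvwh nhbkc zrn ltcb hgn inyg
Hunk 6: at line 2 remove [avvwh] add [cwakk,ehyc,hczpq] -> 10 lines: umu igj cwakk ehyc hczpq nhbkc zrn ltcb hgn inyg
Final line 6: nhbkc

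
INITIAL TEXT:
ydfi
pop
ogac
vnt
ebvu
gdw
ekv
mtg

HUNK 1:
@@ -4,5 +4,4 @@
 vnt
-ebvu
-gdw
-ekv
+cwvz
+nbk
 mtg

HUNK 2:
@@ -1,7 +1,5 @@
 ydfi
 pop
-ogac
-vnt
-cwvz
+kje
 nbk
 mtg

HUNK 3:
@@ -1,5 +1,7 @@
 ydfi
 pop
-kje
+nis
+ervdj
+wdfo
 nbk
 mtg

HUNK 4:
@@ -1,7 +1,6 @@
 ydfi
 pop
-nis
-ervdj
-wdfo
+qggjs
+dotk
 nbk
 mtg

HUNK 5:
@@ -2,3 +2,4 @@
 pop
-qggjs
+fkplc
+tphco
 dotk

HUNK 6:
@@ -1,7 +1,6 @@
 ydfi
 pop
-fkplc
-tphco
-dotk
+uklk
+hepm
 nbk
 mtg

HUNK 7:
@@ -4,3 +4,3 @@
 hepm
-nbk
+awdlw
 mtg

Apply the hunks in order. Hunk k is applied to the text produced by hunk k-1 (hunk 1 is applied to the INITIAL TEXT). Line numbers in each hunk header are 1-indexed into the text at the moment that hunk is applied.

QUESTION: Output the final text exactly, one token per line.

Answer: ydfi
pop
uklk
hepm
awdlw
mtg

Derivation:
Hunk 1: at line 4 remove [ebvu,gdw,ekv] add [cwvz,nbk] -> 7 lines: ydfi pop ogac vnt cwvz nbk mtg
Hunk 2: at line 1 remove [ogac,vnt,cwvz] add [kje] -> 5 lines: ydfi pop kje nbk mtg
Hunk 3: at line 1 remove [kje] add [nis,ervdj,wdfo] -> 7 lines: ydfi pop nis ervdj wdfo nbk mtg
Hunk 4: at line 1 remove [nis,ervdj,wdfo] add [qggjs,dotk] -> 6 lines: ydfi pop qggjs dotk nbk mtg
Hunk 5: at line 2 remove [qggjs] add [fkplc,tphco] -> 7 lines: ydfi pop fkplc tphco dotk nbk mtg
Hunk 6: at line 1 remove [fkplc,tphco,dotk] add [uklk,hepm] -> 6 lines: ydfi pop uklk hepm nbk mtg
Hunk 7: at line 4 remove [nbk] add [awdlw] -> 6 lines: ydfi pop uklk hepm awdlw mtg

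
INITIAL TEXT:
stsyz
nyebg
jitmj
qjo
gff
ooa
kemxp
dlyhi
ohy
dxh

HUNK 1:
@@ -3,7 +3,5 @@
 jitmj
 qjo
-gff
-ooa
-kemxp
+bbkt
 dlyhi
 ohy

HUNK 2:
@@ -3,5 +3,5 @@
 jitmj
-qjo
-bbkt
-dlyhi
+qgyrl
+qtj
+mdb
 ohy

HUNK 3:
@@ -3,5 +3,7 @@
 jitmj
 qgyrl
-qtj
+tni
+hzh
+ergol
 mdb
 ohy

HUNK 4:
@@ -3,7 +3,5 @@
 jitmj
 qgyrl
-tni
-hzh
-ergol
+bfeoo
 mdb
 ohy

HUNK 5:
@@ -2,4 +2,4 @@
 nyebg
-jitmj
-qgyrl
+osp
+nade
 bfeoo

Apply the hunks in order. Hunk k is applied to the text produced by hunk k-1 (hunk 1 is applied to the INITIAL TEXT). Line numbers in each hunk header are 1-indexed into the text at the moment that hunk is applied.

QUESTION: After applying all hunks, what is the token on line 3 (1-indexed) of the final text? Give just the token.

Answer: osp

Derivation:
Hunk 1: at line 3 remove [gff,ooa,kemxp] add [bbkt] -> 8 lines: stsyz nyebg jitmj qjo bbkt dlyhi ohy dxh
Hunk 2: at line 3 remove [qjo,bbkt,dlyhi] add [qgyrl,qtj,mdb] -> 8 lines: stsyz nyebg jitmj qgyrl qtj mdb ohy dxh
Hunk 3: at line 3 remove [qtj] add [tni,hzh,ergol] -> 10 lines: stsyz nyebg jitmj qgyrl tni hzh ergol mdb ohy dxh
Hunk 4: at line 3 remove [tni,hzh,ergol] add [bfeoo] -> 8 lines: stsyz nyebg jitmj qgyrl bfeoo mdb ohy dxh
Hunk 5: at line 2 remove [jitmj,qgyrl] add [osp,nade] -> 8 lines: stsyz nyebg osp nade bfeoo mdb ohy dxh
Final line 3: osp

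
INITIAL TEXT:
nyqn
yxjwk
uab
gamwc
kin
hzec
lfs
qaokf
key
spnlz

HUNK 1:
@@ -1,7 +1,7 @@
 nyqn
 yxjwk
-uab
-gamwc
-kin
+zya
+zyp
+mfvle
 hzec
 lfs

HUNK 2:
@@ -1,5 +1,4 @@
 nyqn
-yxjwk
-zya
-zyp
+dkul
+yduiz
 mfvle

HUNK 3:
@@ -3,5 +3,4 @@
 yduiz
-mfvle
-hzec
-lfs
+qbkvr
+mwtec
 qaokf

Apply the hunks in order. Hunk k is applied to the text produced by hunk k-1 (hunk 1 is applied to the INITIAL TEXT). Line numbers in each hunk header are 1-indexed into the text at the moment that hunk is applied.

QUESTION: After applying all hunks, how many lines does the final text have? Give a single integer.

Answer: 8

Derivation:
Hunk 1: at line 1 remove [uab,gamwc,kin] add [zya,zyp,mfvle] -> 10 lines: nyqn yxjwk zya zyp mfvle hzec lfs qaokf key spnlz
Hunk 2: at line 1 remove [yxjwk,zya,zyp] add [dkul,yduiz] -> 9 lines: nyqn dkul yduiz mfvle hzec lfs qaokf key spnlz
Hunk 3: at line 3 remove [mfvle,hzec,lfs] add [qbkvr,mwtec] -> 8 lines: nyqn dkul yduiz qbkvr mwtec qaokf key spnlz
Final line count: 8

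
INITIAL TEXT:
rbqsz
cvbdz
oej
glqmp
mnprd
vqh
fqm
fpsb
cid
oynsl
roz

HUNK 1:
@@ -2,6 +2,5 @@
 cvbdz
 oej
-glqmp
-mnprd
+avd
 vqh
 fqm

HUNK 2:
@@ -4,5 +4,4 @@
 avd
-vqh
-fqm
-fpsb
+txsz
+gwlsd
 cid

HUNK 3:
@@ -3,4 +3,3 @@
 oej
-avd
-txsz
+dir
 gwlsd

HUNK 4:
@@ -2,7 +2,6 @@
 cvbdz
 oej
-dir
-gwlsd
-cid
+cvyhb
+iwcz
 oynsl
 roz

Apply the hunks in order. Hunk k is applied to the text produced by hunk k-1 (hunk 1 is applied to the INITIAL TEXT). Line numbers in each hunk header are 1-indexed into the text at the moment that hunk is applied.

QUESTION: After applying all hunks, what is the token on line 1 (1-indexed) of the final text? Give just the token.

Answer: rbqsz

Derivation:
Hunk 1: at line 2 remove [glqmp,mnprd] add [avd] -> 10 lines: rbqsz cvbdz oej avd vqh fqm fpsb cid oynsl roz
Hunk 2: at line 4 remove [vqh,fqm,fpsb] add [txsz,gwlsd] -> 9 lines: rbqsz cvbdz oej avd txsz gwlsd cid oynsl roz
Hunk 3: at line 3 remove [avd,txsz] add [dir] -> 8 lines: rbqsz cvbdz oej dir gwlsd cid oynsl roz
Hunk 4: at line 2 remove [dir,gwlsd,cid] add [cvyhb,iwcz] -> 7 lines: rbqsz cvbdz oej cvyhb iwcz oynsl roz
Final line 1: rbqsz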